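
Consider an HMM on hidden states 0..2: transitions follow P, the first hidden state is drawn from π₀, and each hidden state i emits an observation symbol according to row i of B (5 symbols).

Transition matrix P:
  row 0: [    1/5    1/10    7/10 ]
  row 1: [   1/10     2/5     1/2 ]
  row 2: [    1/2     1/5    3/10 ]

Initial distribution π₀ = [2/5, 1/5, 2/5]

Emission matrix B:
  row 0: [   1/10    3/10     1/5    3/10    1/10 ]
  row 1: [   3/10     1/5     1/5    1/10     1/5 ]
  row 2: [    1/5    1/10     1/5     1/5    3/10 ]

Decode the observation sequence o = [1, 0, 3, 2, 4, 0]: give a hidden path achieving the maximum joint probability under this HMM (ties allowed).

path = [0, 2, 0, 2, 0, 2]

t=0: δ = [1.200e-01, 4.000e-02, 4.000e-02]  (obs o_0=1)
t=1: δ = [2.400e-03, 4.800e-03, 1.680e-02]  ψ = [0, 1, 0]  (obs o_1=0)
t=2: δ = [2.520e-03, 3.360e-04, 1.008e-03]  ψ = [2, 2, 2]  (obs o_2=3)
t=3: δ = [1.008e-04, 5.040e-05, 3.528e-04]  ψ = [0, 0, 0]  (obs o_3=2)
t=4: δ = [1.764e-05, 1.411e-05, 3.175e-05]  ψ = [2, 2, 2]  (obs o_4=4)
t=5: δ = [1.588e-06, 1.905e-06, 2.470e-06]  ψ = [2, 2, 0]  (obs o_5=0)
backtrack: best end state = 2; path = [0, 2, 0, 2, 0, 2]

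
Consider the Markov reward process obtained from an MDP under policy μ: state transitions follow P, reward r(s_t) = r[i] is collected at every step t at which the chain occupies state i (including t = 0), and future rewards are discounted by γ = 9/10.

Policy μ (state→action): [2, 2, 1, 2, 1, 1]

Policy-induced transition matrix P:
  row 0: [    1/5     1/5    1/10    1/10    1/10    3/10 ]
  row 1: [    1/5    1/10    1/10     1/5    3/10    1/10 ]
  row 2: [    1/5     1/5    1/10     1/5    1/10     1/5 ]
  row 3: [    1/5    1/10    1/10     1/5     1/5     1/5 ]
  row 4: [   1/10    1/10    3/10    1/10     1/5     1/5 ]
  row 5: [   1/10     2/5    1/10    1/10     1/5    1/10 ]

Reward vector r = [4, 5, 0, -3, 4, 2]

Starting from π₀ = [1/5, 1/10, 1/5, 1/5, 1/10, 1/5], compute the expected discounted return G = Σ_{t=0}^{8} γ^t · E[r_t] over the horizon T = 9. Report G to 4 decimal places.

t=0: π = [0.2000, 0.1000, 0.2000, 0.2000, 0.1000, 0.2000], E[r] = 1.5000, γ^t·E[r] = 1.500000, running G = 1.500000
t=1: π = [0.1700, 0.2000, 0.1200, 0.1500, 0.1700, 0.1900], E[r] = 2.2900, γ^t·E[r] = 2.061000, running G = 3.561000
t=2: π = [0.1640, 0.1860, 0.1340, 0.1470, 0.1910, 0.1780], E[r] = 2.2650, γ^t·E[r] = 1.834650, running G = 5.395650
t=3: π = [0.1631, 0.1832, 0.1382, 0.1467, 0.1888, 0.1800], E[r] = 2.2435, γ^t·E[r] = 1.635512, running G = 7.031162
t=4: π = [0.1631, 0.1841, 0.1378, 0.1468, 0.1882, 0.1800], E[r] = 2.2454, γ^t·E[r] = 1.473233, running G = 8.504395
t=5: π = [0.1632, 0.1841, 0.1376, 0.1469, 0.1883, 0.1799], E[r] = 2.2456, γ^t·E[r] = 1.326030, running G = 9.830424
t=6: π = [0.1632, 0.1841, 0.1377, 0.1469, 0.1883, 0.1799], E[r] = 2.2455, γ^t·E[r] = 1.193371, running G = 11.023795
t=7: π = [0.1632, 0.1841, 0.1377, 0.1469, 0.1883, 0.1799], E[r] = 2.2456, γ^t·E[r] = 1.074042, running G = 12.097837
t=8: π = [0.1632, 0.1841, 0.1377, 0.1469, 0.1883, 0.1799], E[r] = 2.2456, γ^t·E[r] = 0.966638, running G = 13.064475

G = 13.0645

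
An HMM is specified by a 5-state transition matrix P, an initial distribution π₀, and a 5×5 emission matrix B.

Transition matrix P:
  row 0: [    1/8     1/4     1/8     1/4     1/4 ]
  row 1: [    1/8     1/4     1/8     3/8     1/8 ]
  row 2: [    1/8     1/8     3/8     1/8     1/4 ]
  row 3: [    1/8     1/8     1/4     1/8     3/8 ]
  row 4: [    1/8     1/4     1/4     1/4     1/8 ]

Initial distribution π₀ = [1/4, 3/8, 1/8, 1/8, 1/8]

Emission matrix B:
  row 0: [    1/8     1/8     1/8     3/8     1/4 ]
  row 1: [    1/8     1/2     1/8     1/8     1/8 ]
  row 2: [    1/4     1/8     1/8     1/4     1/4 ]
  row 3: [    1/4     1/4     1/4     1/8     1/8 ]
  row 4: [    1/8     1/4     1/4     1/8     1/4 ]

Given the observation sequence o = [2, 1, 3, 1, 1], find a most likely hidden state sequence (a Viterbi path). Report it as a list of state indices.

t=0: δ = [3.125e-02, 4.688e-02, 1.562e-02, 3.125e-02, 3.125e-02]  (obs o_0=2)
t=1: δ = [7.324e-04, 5.859e-03, 9.766e-04, 4.395e-03, 2.930e-03]  ψ = [1, 1, 3, 1, 3]  (obs o_1=1)
t=2: δ = [2.747e-04, 1.831e-04, 2.747e-04, 2.747e-04, 2.060e-04]  ψ = [1, 1, 3, 1, 3]  (obs o_2=3)
t=3: δ = [4.292e-06, 3.433e-05, 1.287e-05, 1.717e-05, 2.575e-05]  ψ = [0, 0, 2, 0, 3]  (obs o_3=1)
t=4: δ = [5.364e-07, 4.292e-06, 8.047e-07, 3.219e-06, 1.609e-06]  ψ = [1, 1, 4, 1, 3]  (obs o_4=1)
backtrack: best end state = 1; path = [1, 1, 0, 1, 1]

path = [1, 1, 0, 1, 1]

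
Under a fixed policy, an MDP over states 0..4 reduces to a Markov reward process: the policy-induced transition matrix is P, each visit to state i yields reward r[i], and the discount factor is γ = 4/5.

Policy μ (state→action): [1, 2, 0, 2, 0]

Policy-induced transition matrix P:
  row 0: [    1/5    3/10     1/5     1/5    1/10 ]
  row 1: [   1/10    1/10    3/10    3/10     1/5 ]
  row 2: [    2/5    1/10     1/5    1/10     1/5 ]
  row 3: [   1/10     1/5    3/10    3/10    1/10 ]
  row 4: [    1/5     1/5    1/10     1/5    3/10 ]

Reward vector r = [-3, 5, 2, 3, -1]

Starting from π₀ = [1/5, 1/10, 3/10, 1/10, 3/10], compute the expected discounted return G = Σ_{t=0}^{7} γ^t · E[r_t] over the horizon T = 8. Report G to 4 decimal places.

t=0: π = [0.2000, 0.1000, 0.3000, 0.1000, 0.3000], E[r] = 0.5000, γ^t·E[r] = 0.500000, running G = 0.500000
t=1: π = [0.2400, 0.1800, 0.1900, 0.1900, 0.2000], E[r] = 0.9300, γ^t·E[r] = 0.744000, running G = 1.244000
t=2: π = [0.2010, 0.1870, 0.2170, 0.2180, 0.1770], E[r] = 1.2430, γ^t·E[r] = 0.795520, running G = 2.039520
t=3: π = [0.2029, 0.1797, 0.2228, 0.2188, 0.1758], E[r] = 1.2160, γ^t·E[r] = 0.622592, running G = 2.662112
t=4: π = [0.2047, 0.1800, 0.2223, 0.2176, 0.1754], E[r] = 1.2079, γ^t·E[r] = 0.494760, running G = 3.156872
t=5: π = [0.2047, 0.1802, 0.2222, 0.2175, 0.1753], E[r] = 1.2089, γ^t·E[r] = 0.396116, running G = 3.552988
t=6: π = [0.2047, 0.1802, 0.2222, 0.2176, 0.1753], E[r] = 1.2090, γ^t·E[r] = 0.316923, running G = 3.869911
t=7: π = [0.2047, 0.1802, 0.2222, 0.2176, 0.1753], E[r] = 1.2089, γ^t·E[r] = 0.253531, running G = 4.123442

G = 4.1234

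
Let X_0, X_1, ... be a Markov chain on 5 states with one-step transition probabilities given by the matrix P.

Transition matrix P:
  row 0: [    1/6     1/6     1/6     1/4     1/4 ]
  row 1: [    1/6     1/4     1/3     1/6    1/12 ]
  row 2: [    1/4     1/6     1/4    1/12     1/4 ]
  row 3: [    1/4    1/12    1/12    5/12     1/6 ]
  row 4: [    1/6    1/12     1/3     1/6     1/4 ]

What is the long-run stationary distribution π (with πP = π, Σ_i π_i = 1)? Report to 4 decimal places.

π = [0.2038, 0.1429, 0.2256, 0.2198, 0.2079]

Balance equations π_j = Σ_i π_i·P[i][j]:
  π_0 = 1/6·π_0 + 1/6·π_1 + 1/4·π_2 + 1/4·π_3 + 1/6·π_4
  π_1 = 1/6·π_0 + 1/4·π_1 + 1/6·π_2 + 1/12·π_3 + 1/12·π_4
  π_2 = 1/6·π_0 + 1/3·π_1 + 1/4·π_2 + 1/12·π_3 + 1/3·π_4
  π_3 = 1/4·π_0 + 1/6·π_1 + 1/12·π_2 + 5/12·π_3 + 1/6·π_4
  normalize: π_0 + π_1 + π_2 + π_3 + π_4 = 1
Solving the linear system gives exactly π = [140/687, 491/3435, 155/687, 151/687, 238/1145].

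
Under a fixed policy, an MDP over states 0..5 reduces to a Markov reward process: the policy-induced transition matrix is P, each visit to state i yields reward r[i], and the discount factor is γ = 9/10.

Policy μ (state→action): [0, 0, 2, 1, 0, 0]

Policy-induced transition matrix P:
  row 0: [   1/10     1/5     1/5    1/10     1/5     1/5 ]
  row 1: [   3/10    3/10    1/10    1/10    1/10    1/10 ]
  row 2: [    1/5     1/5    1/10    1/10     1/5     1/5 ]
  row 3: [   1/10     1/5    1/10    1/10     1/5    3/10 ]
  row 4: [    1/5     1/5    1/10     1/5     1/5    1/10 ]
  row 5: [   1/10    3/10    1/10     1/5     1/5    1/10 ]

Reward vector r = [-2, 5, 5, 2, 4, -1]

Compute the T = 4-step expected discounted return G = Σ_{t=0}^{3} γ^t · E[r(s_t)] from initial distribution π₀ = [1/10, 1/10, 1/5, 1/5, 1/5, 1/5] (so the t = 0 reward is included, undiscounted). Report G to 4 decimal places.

G = 7.7865

t=0: π = [0.1000, 0.1000, 0.2000, 0.2000, 0.2000, 0.2000], E[r] = 2.3000, γ^t·E[r] = 2.300000, running G = 2.300000
t=1: π = [0.1600, 0.2300, 0.1100, 0.1400, 0.1900, 0.1700], E[r] = 2.2500, γ^t·E[r] = 2.025000, running G = 4.325000
t=2: π = [0.1760, 0.2400, 0.1160, 0.1360, 0.1770, 0.1550], E[r] = 2.2530, γ^t·E[r] = 1.824930, running G = 6.149930
t=3: π = [0.1773, 0.2395, 0.1176, 0.1332, 0.1760, 0.1564], E[r] = 2.2449, γ^t·E[r] = 1.636532, running G = 7.786462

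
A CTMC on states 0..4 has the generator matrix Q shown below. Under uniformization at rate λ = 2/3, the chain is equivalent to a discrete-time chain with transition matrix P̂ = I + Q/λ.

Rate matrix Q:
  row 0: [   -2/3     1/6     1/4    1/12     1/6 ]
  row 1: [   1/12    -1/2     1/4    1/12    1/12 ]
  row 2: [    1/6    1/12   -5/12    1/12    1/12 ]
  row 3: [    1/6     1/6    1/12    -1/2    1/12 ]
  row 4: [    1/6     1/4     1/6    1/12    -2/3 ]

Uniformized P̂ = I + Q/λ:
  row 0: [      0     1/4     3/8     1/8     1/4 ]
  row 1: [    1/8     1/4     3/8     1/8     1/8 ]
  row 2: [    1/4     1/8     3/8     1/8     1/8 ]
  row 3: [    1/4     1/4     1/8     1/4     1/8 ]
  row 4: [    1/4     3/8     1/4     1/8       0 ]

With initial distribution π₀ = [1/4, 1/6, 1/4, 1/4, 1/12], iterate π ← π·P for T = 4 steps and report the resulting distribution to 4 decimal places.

t=0: π = [0.2500, 0.1667, 0.2500, 0.2500, 0.0833]
t=1: π = [0.1667, 0.2292, 0.3021, 0.1563, 0.1458]
t=2: π = [0.1797, 0.2305, 0.3177, 0.1445, 0.1276]
t=3: π = [0.1763, 0.2262, 0.3229, 0.1431, 0.1315]
t=4: π = [0.1777, 0.2261, 0.3228, 0.1429, 0.1306]

π = [0.1777, 0.2261, 0.3228, 0.1429, 0.1306]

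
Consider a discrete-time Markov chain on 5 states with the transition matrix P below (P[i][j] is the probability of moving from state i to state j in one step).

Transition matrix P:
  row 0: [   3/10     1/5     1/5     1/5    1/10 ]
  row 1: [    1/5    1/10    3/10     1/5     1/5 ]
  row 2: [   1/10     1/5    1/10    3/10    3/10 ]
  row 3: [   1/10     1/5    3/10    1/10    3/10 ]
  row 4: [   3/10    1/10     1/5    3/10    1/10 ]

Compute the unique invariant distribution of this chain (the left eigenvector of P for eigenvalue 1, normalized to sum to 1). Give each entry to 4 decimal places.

π = [0.1963, 0.1633, 0.2167, 0.2200, 0.2037]

Balance equations π_j = Σ_i π_i·P[i][j]:
  π_0 = 3/10·π_0 + 1/5·π_1 + 1/10·π_2 + 1/10·π_3 + 3/10·π_4
  π_1 = 1/5·π_0 + 1/10·π_1 + 1/5·π_2 + 1/5·π_3 + 1/10·π_4
  π_2 = 1/5·π_0 + 3/10·π_1 + 1/10·π_2 + 3/10·π_3 + 1/5·π_4
  π_3 = 1/5·π_0 + 1/5·π_1 + 3/10·π_2 + 1/10·π_3 + 3/10·π_4
  normalize: π_0 + π_1 + π_2 + π_3 + π_4 = 1
Solving the linear system gives exactly π = [107/545, 89/545, 13/60, 1439/6540, 111/545].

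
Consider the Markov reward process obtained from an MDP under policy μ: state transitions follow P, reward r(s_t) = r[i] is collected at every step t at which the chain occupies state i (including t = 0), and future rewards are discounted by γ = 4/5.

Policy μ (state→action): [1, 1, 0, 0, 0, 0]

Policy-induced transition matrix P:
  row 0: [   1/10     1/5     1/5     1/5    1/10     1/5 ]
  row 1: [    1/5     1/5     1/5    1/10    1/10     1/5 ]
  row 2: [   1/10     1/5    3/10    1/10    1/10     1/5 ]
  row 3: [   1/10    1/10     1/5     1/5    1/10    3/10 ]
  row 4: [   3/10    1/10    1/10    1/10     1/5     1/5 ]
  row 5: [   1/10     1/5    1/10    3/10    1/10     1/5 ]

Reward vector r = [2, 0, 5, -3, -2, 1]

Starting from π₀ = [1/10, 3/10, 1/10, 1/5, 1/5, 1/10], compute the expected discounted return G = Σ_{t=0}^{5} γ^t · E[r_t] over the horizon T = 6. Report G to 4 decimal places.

t=0: π = [0.1000, 0.3000, 0.1000, 0.2000, 0.2000, 0.1000], E[r] = -0.2000, γ^t·E[r] = -0.200000, running G = -0.200000
t=1: π = [0.1700, 0.1600, 0.1800, 0.1500, 0.1200, 0.2200], E[r] = 0.7700, γ^t·E[r] = 0.616000, running G = 0.416000
t=2: π = [0.1400, 0.1730, 0.1840, 0.1760, 0.1120, 0.2150], E[r] = 0.6630, γ^t·E[r] = 0.424320, running G = 0.840320
t=3: π = [0.1397, 0.1712, 0.1857, 0.1746, 0.1112, 0.2176], E[r] = 0.6793, γ^t·E[r] = 0.347802, running G = 1.188122
t=4: π = [0.1394, 0.1714, 0.1857, 0.1750, 0.1111, 0.2175], E[r] = 0.6775, γ^t·E[r] = 0.277520, running G = 1.465642
t=5: π = [0.1394, 0.1714, 0.1857, 0.1749, 0.1111, 0.2175], E[r] = 0.6778, γ^t·E[r] = 0.222098, running G = 1.687740

G = 1.6877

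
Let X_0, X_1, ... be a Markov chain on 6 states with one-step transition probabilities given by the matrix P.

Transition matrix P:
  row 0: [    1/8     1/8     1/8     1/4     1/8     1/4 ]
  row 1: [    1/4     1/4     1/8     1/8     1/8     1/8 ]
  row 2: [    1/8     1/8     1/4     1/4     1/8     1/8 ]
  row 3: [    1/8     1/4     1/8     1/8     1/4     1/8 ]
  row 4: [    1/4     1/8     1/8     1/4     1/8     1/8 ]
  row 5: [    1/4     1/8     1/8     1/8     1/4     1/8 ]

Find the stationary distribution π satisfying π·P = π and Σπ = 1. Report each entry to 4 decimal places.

π = [0.1856, 0.1696, 0.1429, 0.1869, 0.1669, 0.1482]

Balance equations π_j = Σ_i π_i·P[i][j]:
  π_0 = 1/8·π_0 + 1/4·π_1 + 1/8·π_2 + 1/8·π_3 + 1/4·π_4 + 1/4·π_5
  π_1 = 1/8·π_0 + 1/4·π_1 + 1/8·π_2 + 1/4·π_3 + 1/8·π_4 + 1/8·π_5
  π_2 = 1/8·π_0 + 1/8·π_1 + 1/4·π_2 + 1/8·π_3 + 1/8·π_4 + 1/8·π_5
  π_3 = 1/4·π_0 + 1/8·π_1 + 1/4·π_2 + 1/8·π_3 + 1/4·π_4 + 1/8·π_5
  π_4 = 1/8·π_0 + 1/8·π_1 + 1/8·π_2 + 1/4·π_3 + 1/8·π_4 + 1/4·π_5
  normalize: π_0 + π_1 + π_2 + π_3 + π_4 + π_5 = 1
Solving the linear system gives exactly π = [139/749, 127/749, 1/7, 20/107, 125/749, 111/749].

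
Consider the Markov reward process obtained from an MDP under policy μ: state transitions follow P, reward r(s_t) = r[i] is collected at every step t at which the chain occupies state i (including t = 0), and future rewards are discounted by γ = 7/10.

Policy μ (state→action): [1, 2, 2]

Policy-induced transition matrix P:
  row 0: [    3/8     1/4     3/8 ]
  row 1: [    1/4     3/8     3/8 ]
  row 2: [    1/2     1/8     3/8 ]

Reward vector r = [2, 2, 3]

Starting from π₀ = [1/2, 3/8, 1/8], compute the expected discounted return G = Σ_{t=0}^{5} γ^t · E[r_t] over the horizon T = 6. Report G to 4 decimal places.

G = 6.7353

t=0: π = [0.5000, 0.3750, 0.1250], E[r] = 2.1250, γ^t·E[r] = 2.125000, running G = 2.125000
t=1: π = [0.3438, 0.2813, 0.3750], E[r] = 2.3750, γ^t·E[r] = 1.662500, running G = 3.787500
t=2: π = [0.3867, 0.2383, 0.3750], E[r] = 2.3750, γ^t·E[r] = 1.163750, running G = 4.951250
t=3: π = [0.3921, 0.2329, 0.3750], E[r] = 2.3750, γ^t·E[r] = 0.814625, running G = 5.765875
t=4: π = [0.3928, 0.2322, 0.3750], E[r] = 2.3750, γ^t·E[r] = 0.570238, running G = 6.336113
t=5: π = [0.3928, 0.2322, 0.3750], E[r] = 2.3750, γ^t·E[r] = 0.399166, running G = 6.735279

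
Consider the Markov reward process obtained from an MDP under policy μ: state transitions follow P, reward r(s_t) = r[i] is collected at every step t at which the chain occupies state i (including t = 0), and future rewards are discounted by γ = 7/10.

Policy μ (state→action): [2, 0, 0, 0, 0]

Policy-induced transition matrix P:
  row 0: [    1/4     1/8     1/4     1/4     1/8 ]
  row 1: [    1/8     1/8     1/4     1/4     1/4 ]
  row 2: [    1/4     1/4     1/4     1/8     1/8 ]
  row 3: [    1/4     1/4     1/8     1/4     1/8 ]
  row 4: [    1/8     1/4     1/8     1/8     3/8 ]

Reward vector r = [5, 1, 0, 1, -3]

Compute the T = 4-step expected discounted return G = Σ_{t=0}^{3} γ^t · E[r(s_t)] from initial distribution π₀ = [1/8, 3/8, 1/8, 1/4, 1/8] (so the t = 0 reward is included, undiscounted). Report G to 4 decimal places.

t=0: π = [0.1250, 0.3750, 0.1250, 0.2500, 0.1250], E[r] = 0.8750, γ^t·E[r] = 0.875000, running G = 0.875000
t=1: π = [0.1875, 0.1875, 0.2031, 0.2188, 0.2031], E[r] = 0.7344, γ^t·E[r] = 0.514063, running G = 1.389063
t=2: π = [0.2012, 0.2031, 0.1973, 0.1992, 0.1992], E[r] = 0.8105, γ^t·E[r] = 0.397168, running G = 1.786230
t=3: π = [0.1997, 0.1995, 0.2002, 0.2004, 0.2002], E[r] = 0.7979, γ^t·E[r] = 0.273663, running G = 2.059894

G = 2.0599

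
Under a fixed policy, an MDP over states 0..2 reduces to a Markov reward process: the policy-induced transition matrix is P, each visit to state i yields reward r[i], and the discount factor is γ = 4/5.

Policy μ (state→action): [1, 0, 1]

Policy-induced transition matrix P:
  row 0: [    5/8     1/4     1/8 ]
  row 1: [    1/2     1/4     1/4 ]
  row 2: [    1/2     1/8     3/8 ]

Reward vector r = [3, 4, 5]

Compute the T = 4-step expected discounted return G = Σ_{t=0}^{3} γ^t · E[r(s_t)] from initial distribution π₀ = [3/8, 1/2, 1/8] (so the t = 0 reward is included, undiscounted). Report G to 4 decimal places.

t=0: π = [0.3750, 0.5000, 0.1250], E[r] = 3.7500, γ^t·E[r] = 3.750000, running G = 3.750000
t=1: π = [0.5469, 0.2344, 0.2188], E[r] = 3.6719, γ^t·E[r] = 2.937500, running G = 6.687500
t=2: π = [0.5684, 0.2227, 0.2090], E[r] = 3.6406, γ^t·E[r] = 2.330000, running G = 9.017500
t=3: π = [0.5710, 0.2239, 0.2051], E[r] = 3.6340, γ^t·E[r] = 1.860625, running G = 10.878125

G = 10.8781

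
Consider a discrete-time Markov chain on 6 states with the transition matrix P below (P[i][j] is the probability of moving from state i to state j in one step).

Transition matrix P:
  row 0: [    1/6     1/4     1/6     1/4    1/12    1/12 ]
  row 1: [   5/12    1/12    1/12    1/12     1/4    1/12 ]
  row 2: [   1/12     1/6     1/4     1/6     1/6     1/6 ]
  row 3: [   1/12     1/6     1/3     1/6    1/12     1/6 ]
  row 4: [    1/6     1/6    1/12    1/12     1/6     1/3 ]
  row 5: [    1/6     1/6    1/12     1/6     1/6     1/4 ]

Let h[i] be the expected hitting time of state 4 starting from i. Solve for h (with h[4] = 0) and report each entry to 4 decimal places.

First-step conditioning: h[4] = 0; for i ≠ 4, h[i] = 1 + Σ_k P[i][k]·h[k].
  h[0] = 1 + 1/6·h[0] + 1/4·h[1] + 1/6·h[2] + 1/4·h[3] + 1/12·h[5]
  h[1] = 1 + 5/12·h[0] + 1/12·h[1] + 1/12·h[2] + 1/12·h[3] + 1/12·h[5]
  h[2] = 1 + 1/12·h[0] + 1/6·h[1] + 1/4·h[2] + 1/6·h[3] + 1/6·h[5]
  h[3] = 1 + 1/12·h[0] + 1/6·h[1] + 1/3·h[2] + 1/6·h[3] + 1/6·h[5]
  h[5] = 1 + 1/6·h[0] + 1/6·h[1] + 1/12·h[2] + 1/6·h[3] + 1/4·h[5]
Solving the 5×5 linear system over states ≠ 4 gives exactly h = [20232/2831, 17489/2831, 18516/2831, 20059/2831, 0, 18672/2831] (h[4] = 0 is the target).

h = [7.1466, 6.1777, 6.5404, 7.0855, 0.0000, 6.5955]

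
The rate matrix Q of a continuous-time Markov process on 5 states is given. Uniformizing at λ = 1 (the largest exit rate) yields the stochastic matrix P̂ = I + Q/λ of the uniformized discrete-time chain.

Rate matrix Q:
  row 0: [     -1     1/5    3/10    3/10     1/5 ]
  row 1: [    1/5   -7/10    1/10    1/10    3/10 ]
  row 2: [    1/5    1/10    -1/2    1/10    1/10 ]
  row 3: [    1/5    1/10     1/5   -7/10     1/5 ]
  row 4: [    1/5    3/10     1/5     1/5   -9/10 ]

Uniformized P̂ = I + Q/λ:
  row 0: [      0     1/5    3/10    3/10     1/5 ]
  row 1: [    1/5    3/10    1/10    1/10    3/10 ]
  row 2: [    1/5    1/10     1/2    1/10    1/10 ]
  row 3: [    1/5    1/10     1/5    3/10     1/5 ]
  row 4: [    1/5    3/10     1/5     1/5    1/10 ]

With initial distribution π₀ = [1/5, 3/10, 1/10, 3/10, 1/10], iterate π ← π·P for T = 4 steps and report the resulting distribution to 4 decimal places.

t=0: π = [0.2000, 0.3000, 0.1000, 0.3000, 0.1000]
t=1: π = [0.1600, 0.2000, 0.2200, 0.2100, 0.2100]
t=2: π = [0.1680, 0.1980, 0.2620, 0.1950, 0.1770]
t=3: π = [0.1664, 0.1918, 0.2756, 0.1903, 0.1759]
t=4: π = [0.1667, 0.1902, 0.2801, 0.1889, 0.1740]

π = [0.1667, 0.1902, 0.2801, 0.1889, 0.1740]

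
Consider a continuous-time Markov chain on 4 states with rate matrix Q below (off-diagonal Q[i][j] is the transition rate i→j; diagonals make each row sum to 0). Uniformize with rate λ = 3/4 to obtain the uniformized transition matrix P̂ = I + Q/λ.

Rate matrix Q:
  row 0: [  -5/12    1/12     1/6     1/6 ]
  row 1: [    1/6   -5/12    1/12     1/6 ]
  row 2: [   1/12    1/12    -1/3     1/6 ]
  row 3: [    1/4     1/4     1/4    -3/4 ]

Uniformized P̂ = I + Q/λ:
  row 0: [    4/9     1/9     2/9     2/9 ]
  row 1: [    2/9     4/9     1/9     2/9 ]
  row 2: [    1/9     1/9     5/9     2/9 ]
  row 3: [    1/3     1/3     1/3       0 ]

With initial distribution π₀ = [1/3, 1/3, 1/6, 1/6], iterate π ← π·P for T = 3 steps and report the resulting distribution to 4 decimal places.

π = [0.2711, 0.2309, 0.3160, 0.1820]

t=0: π = [0.3333, 0.3333, 0.1667, 0.1667]
t=1: π = [0.2963, 0.2593, 0.2593, 0.1852]
t=2: π = [0.2798, 0.2387, 0.3004, 0.1811]
t=3: π = [0.2711, 0.2309, 0.3160, 0.1820]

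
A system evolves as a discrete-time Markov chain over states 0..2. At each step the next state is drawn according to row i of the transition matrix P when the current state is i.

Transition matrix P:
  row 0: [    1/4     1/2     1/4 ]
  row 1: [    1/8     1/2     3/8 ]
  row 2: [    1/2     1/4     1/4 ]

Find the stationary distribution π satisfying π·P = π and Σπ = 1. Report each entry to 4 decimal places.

π = [0.2727, 0.4242, 0.3030]

Balance equations π_j = Σ_i π_i·P[i][j]:
  π_0 = 1/4·π_0 + 1/8·π_1 + 1/2·π_2
  π_1 = 1/2·π_0 + 1/2·π_1 + 1/4·π_2
  normalize: π_0 + π_1 + π_2 = 1
Solving the linear system gives exactly π = [3/11, 14/33, 10/33].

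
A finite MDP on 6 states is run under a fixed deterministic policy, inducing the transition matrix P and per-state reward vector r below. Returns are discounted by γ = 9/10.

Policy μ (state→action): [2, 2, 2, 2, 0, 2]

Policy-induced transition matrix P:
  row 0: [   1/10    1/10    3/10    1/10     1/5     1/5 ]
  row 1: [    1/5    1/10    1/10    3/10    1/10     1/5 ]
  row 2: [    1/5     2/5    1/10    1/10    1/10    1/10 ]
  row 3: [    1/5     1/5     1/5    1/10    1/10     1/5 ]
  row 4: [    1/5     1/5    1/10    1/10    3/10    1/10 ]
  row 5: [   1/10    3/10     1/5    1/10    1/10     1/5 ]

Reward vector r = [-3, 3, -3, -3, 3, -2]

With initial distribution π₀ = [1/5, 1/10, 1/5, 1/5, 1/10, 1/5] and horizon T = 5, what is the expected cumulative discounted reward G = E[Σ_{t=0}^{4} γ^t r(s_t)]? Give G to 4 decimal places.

G = -3.6560

t=0: π = [0.2000, 0.1000, 0.2000, 0.2000, 0.1000, 0.2000], E[r] = -1.6000, γ^t·E[r] = -1.600000, running G = -1.600000
t=1: π = [0.1600, 0.2300, 0.1800, 0.1200, 0.1400, 0.1700], E[r] = -0.6100, γ^t·E[r] = -0.549000, running G = -2.149000
t=2: π = [0.1670, 0.2140, 0.1610, 0.1460, 0.1440, 0.1680], E[r] = -0.6840, γ^t·E[r] = -0.554040, running G = -2.703040
t=3: π = [0.1665, 0.2109, 0.1648, 0.1428, 0.1455, 0.1695], E[r] = -0.6921, γ^t·E[r] = -0.504541, running G = -3.207581
t=4: π = [0.1664, 0.2122, 0.1645, 0.1422, 0.1458, 0.1690], E[r] = -0.6835, γ^t·E[r] = -0.448451, running G = -3.656032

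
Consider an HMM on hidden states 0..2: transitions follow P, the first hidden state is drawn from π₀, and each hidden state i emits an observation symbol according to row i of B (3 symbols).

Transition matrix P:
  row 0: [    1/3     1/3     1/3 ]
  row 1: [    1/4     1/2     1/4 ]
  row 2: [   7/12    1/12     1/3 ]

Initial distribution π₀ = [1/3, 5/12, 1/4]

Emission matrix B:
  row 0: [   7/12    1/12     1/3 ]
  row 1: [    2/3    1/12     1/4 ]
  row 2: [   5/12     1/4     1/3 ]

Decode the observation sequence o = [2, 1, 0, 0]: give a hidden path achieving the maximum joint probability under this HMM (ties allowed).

path = [0, 2, 0, 1]

t=0: δ = [1.111e-01, 1.042e-01, 8.333e-02]  (obs o_0=2)
t=1: δ = [4.051e-03, 4.340e-03, 9.259e-03]  ψ = [2, 1, 0]  (obs o_1=1)
t=2: δ = [3.151e-03, 1.447e-03, 1.286e-03]  ψ = [2, 1, 2]  (obs o_2=0)
t=3: δ = [6.126e-04, 7.002e-04, 4.376e-04]  ψ = [0, 0, 0]  (obs o_3=0)
backtrack: best end state = 1; path = [0, 2, 0, 1]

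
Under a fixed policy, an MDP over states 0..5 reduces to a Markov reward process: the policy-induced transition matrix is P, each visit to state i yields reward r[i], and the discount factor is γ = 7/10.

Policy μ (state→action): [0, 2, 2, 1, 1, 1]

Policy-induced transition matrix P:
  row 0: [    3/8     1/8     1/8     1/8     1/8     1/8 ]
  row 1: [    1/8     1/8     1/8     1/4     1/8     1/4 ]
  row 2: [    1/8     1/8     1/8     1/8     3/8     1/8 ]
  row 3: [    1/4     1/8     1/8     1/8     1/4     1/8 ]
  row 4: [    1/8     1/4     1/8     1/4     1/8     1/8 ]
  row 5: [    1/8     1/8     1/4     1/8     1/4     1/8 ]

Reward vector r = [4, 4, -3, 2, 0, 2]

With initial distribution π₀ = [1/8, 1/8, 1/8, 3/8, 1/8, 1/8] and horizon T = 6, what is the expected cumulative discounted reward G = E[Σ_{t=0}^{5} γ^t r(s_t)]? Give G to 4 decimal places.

G = 4.6693

t=0: π = [0.1250, 0.1250, 0.1250, 0.3750, 0.1250, 0.1250], E[r] = 1.6250, γ^t·E[r] = 1.625000, running G = 1.625000
t=1: π = [0.2031, 0.1406, 0.1406, 0.1563, 0.2188, 0.1406], E[r] = 1.5469, γ^t·E[r] = 1.082813, running G = 2.707813
t=2: π = [0.1953, 0.1523, 0.1426, 0.1699, 0.1973, 0.1426], E[r] = 1.5879, γ^t·E[r] = 0.778066, running G = 3.485879
t=3: π = [0.1951, 0.1497, 0.1428, 0.1687, 0.1997, 0.1440], E[r] = 1.5759, γ^t·E[r] = 0.540543, running G = 4.026422
t=4: π = [0.1949, 0.1500, 0.1430, 0.1687, 0.1998, 0.1437], E[r] = 1.5750, γ^t·E[r] = 0.378160, running G = 4.404583
t=5: π = [0.1948, 0.1500, 0.1430, 0.1687, 0.1998, 0.1437], E[r] = 1.5751, γ^t·E[r] = 0.264732, running G = 4.669315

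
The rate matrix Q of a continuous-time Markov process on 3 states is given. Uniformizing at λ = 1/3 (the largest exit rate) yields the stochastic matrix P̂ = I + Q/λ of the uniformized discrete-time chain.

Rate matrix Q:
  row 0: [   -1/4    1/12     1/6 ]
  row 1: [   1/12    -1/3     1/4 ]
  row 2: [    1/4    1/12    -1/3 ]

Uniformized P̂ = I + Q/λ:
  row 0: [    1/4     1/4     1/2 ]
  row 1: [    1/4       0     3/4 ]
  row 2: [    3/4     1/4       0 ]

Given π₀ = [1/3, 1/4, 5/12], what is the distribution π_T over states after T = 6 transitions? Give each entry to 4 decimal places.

π = [0.4333, 0.2000, 0.3667]

t=0: π = [0.3333, 0.2500, 0.4167]
t=1: π = [0.4583, 0.1875, 0.3542]
t=2: π = [0.4271, 0.2031, 0.3698]
t=3: π = [0.4349, 0.1992, 0.3659]
t=4: π = [0.4329, 0.2002, 0.3669]
t=5: π = [0.4334, 0.2000, 0.3666]
t=6: π = [0.4333, 0.2000, 0.3667]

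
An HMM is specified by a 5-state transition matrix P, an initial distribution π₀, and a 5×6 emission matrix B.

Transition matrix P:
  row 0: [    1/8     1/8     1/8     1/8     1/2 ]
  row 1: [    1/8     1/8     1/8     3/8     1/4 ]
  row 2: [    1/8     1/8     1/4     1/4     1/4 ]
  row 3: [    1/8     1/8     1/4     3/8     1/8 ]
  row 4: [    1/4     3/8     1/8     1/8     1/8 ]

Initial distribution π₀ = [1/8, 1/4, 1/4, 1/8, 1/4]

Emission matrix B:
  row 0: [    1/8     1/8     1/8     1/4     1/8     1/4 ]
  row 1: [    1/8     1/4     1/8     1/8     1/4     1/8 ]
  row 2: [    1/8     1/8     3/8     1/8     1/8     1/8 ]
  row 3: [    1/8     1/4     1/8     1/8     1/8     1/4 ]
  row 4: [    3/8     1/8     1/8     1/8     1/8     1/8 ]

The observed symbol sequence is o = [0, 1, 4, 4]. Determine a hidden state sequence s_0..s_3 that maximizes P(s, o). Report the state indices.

path = [4, 1, 4, 1]

t=0: δ = [1.562e-02, 3.125e-02, 3.125e-02, 1.562e-02, 9.375e-02]  (obs o_0=0)
t=1: δ = [2.930e-03, 8.789e-03, 1.465e-03, 2.930e-03, 1.465e-03]  ψ = [4, 4, 4, 1, 4]  (obs o_1=1)
t=2: δ = [1.373e-04, 2.747e-04, 1.373e-04, 4.120e-04, 2.747e-04]  ψ = [1, 1, 1, 1, 1]  (obs o_2=4)
t=3: δ = [8.583e-06, 2.575e-05, 1.287e-05, 1.931e-05, 8.583e-06]  ψ = [4, 4, 3, 3, 0]  (obs o_3=4)
backtrack: best end state = 1; path = [4, 1, 4, 1]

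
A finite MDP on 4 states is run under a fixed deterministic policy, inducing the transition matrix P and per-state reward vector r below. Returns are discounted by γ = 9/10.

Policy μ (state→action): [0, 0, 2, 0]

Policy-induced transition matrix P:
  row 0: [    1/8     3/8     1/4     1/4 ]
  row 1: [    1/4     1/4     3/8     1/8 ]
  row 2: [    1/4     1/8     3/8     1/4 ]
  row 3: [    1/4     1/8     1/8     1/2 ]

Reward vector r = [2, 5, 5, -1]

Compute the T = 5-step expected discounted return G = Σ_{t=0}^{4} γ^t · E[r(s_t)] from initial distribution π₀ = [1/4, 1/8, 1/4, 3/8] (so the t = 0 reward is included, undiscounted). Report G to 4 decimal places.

G = 9.6628

t=0: π = [0.2500, 0.1250, 0.2500, 0.3750], E[r] = 2.0000, γ^t·E[r] = 2.000000, running G = 2.000000
t=1: π = [0.2188, 0.2031, 0.2500, 0.3281], E[r] = 2.3750, γ^t·E[r] = 2.137500, running G = 4.137500
t=2: π = [0.2227, 0.2051, 0.2656, 0.3066], E[r] = 2.4922, γ^t·E[r] = 2.018672, running G = 6.156172
t=3: π = [0.2222, 0.2063, 0.2705, 0.3010], E[r] = 2.5273, γ^t·E[r] = 1.842434, running G = 7.998605
t=4: π = [0.2222, 0.2063, 0.2720, 0.2995], E[r] = 2.5365, γ^t·E[r] = 1.664197, running G = 9.662802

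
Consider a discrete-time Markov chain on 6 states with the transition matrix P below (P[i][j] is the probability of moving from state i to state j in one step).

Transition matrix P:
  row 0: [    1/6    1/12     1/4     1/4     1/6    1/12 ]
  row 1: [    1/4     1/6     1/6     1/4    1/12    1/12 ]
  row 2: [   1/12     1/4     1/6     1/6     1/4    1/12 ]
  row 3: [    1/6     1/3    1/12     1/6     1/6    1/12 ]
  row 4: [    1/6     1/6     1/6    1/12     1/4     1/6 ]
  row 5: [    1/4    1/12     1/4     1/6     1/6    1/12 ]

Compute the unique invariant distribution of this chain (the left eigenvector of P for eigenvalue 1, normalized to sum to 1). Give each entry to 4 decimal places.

Balance equations π_j = Σ_i π_i·P[i][j]:
  π_0 = 1/6·π_0 + 1/4·π_1 + 1/12·π_2 + 1/6·π_3 + 1/6·π_4 + 1/4·π_5
  π_1 = 1/12·π_0 + 1/6·π_1 + 1/4·π_2 + 1/3·π_3 + 1/6·π_4 + 1/12·π_5
  π_2 = 1/4·π_0 + 1/6·π_1 + 1/6·π_2 + 1/12·π_3 + 1/6·π_4 + 1/4·π_5
  π_3 = 1/4·π_0 + 1/4·π_1 + 1/6·π_2 + 1/6·π_3 + 1/12·π_4 + 1/6·π_5
  π_4 = 1/6·π_0 + 1/12·π_1 + 1/4·π_2 + 1/6·π_3 + 1/4·π_4 + 1/6·π_5
  normalize: π_0 + π_1 + π_2 + π_3 + π_4 + π_5 = 1
Solving the linear system gives exactly π = [8719/49524, 46717/247620, 43177/247620, 45071/247620, 745/4127, 406/4127].

π = [0.1761, 0.1887, 0.1744, 0.1820, 0.1805, 0.0984]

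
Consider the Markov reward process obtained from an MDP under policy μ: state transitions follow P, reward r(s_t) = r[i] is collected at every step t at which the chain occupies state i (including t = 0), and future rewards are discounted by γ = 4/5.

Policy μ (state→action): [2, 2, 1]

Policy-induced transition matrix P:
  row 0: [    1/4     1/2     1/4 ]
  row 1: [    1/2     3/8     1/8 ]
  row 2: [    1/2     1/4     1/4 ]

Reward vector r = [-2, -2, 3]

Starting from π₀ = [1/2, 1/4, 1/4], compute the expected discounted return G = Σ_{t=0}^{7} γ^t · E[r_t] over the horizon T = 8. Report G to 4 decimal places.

G = -3.8371

t=0: π = [0.5000, 0.2500, 0.2500], E[r] = -0.7500, γ^t·E[r] = -0.750000, running G = -0.750000
t=1: π = [0.3750, 0.4063, 0.2188], E[r] = -0.9063, γ^t·E[r] = -0.725000, running G = -1.475000
t=2: π = [0.4063, 0.3945, 0.1992], E[r] = -1.0039, γ^t·E[r] = -0.642500, running G = -2.117500
t=3: π = [0.3984, 0.4009, 0.2007], E[r] = -0.9966, γ^t·E[r] = -0.510250, running G = -2.627750
t=4: π = [0.4004, 0.3997, 0.1999], E[r] = -1.0005, γ^t·E[r] = -0.409825, running G = -3.037575
t=5: π = [0.3999, 0.4001, 0.2000], E[r] = -0.9998, γ^t·E[r] = -0.327623, running G = -3.365198
t=6: π = [0.4000, 0.4000, 0.2000], E[r] = -1.0000, γ^t·E[r] = -0.262154, running G = -3.627352
t=7: π = [0.4000, 0.4000, 0.2000], E[r] = -1.0000, γ^t·E[r] = -0.209713, running G = -3.837065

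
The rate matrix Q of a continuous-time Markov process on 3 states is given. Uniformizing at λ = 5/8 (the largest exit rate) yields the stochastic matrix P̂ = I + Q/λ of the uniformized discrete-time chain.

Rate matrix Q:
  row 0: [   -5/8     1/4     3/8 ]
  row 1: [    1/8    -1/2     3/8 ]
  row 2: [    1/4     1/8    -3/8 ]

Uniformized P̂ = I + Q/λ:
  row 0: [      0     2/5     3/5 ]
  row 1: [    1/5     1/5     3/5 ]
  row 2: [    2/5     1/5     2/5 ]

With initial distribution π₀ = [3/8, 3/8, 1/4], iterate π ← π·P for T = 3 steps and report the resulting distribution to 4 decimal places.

t=0: π = [0.3750, 0.3750, 0.2500]
t=1: π = [0.1750, 0.2750, 0.5500]
t=2: π = [0.2750, 0.2350, 0.4900]
t=3: π = [0.2430, 0.2550, 0.5020]

π = [0.2430, 0.2550, 0.5020]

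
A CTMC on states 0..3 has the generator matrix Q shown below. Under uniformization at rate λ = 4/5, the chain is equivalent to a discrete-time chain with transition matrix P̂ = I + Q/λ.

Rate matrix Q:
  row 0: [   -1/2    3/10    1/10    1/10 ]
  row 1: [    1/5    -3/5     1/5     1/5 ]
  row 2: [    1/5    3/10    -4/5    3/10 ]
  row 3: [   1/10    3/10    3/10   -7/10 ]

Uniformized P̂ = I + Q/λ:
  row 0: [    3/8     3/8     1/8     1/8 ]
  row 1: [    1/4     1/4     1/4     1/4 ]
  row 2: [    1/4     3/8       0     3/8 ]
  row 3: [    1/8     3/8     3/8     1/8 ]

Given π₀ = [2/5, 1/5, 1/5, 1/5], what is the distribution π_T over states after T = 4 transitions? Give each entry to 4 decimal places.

π = [0.2550, 0.3333, 0.1962, 0.2154]

t=0: π = [0.4000, 0.2000, 0.2000, 0.2000]
t=1: π = [0.2750, 0.3500, 0.1750, 0.2000]
t=2: π = [0.2594, 0.3313, 0.1969, 0.2125]
t=3: π = [0.2559, 0.3336, 0.1949, 0.2156]
t=4: π = [0.2550, 0.3333, 0.1962, 0.2154]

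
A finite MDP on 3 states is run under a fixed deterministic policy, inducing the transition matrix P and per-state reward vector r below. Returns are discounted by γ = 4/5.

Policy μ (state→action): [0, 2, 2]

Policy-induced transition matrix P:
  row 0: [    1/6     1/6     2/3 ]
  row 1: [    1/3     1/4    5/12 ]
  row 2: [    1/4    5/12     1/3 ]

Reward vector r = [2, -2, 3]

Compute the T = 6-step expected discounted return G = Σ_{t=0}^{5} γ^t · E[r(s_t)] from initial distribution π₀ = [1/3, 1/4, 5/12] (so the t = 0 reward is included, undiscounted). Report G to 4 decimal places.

t=0: π = [0.3333, 0.2500, 0.4167], E[r] = 1.4167, γ^t·E[r] = 1.416667, running G = 1.416667
t=1: π = [0.2431, 0.2917, 0.4653], E[r] = 1.2986, γ^t·E[r] = 1.038889, running G = 2.455556
t=2: π = [0.2541, 0.3073, 0.4387], E[r] = 1.2095, γ^t·E[r] = 0.774074, running G = 3.229630
t=3: π = [0.2544, 0.3019, 0.4436], E[r] = 1.2359, γ^t·E[r] = 0.632765, running G = 3.862395
t=4: π = [0.2540, 0.3027, 0.4433], E[r] = 1.2324, γ^t·E[r] = 0.504779, running G = 4.367174
t=5: π = [0.2541, 0.3027, 0.4432], E[r] = 1.2323, γ^t·E[r] = 0.403809, running G = 4.770983

G = 4.7710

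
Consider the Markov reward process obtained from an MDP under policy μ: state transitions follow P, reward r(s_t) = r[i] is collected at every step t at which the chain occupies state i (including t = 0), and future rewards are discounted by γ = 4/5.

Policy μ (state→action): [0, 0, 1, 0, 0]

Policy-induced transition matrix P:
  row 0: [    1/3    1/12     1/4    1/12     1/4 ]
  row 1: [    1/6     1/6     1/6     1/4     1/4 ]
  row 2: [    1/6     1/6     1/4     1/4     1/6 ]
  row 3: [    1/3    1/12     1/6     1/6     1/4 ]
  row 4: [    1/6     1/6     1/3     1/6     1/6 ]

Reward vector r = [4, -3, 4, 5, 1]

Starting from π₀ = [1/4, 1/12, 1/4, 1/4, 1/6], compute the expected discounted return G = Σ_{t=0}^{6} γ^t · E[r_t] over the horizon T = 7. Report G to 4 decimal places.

t=0: π = [0.2500, 0.0833, 0.2500, 0.2500, 0.1667], E[r] = 3.1667, γ^t·E[r] = 3.166667, running G = 3.166667
t=1: π = [0.2500, 0.1250, 0.2361, 0.1736, 0.2153], E[r] = 2.6528, γ^t·E[r] = 2.122222, running G = 5.288889
t=2: π = [0.2373, 0.1314, 0.2431, 0.1759, 0.2124], E[r] = 2.6192, γ^t·E[r] = 1.676296, running G = 6.965185
t=3: π = [0.2355, 0.1322, 0.2421, 0.1781, 0.2120], E[r] = 2.6163, γ^t·E[r] = 1.339556, running G = 8.304741
t=4: π = [0.2356, 0.1322, 0.2418, 0.1782, 0.2122], E[r] = 2.6164, γ^t·E[r] = 1.071671, running G = 9.376412
t=5: π = [0.2356, 0.1322, 0.2418, 0.1782, 0.2122], E[r] = 2.6164, γ^t·E[r] = 0.857352, running G = 10.233763
t=6: π = [0.2356, 0.1322, 0.2418, 0.1782, 0.2122], E[r] = 2.6164, γ^t·E[r] = 0.685882, running G = 10.919645

G = 10.9196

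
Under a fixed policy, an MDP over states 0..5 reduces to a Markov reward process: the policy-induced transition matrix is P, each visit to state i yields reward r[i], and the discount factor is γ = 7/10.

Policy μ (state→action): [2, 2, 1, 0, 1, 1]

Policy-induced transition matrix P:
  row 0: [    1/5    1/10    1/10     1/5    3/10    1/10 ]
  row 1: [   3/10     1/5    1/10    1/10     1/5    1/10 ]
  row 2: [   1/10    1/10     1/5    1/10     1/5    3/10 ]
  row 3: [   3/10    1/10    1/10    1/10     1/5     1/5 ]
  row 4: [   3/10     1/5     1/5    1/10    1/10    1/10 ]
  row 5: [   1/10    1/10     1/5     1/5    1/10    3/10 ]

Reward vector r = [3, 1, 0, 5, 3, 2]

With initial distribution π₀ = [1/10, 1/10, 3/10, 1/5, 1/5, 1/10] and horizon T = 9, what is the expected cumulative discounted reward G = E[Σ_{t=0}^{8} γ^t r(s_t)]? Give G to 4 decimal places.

G = 7.3732

t=0: π = [0.1000, 0.1000, 0.3000, 0.2000, 0.2000, 0.1000], E[r] = 2.2000, γ^t·E[r] = 2.200000, running G = 2.200000
t=1: π = [0.2100, 0.1300, 0.1600, 0.1200, 0.1800, 0.2000], E[r] = 2.3000, γ^t·E[r] = 1.610000, running G = 3.810000
t=2: π = [0.2070, 0.1310, 0.1540, 0.1410, 0.1830, 0.1840], E[r] = 2.3740, γ^t·E[r] = 1.163260, running G = 4.973260
t=3: π = [0.2117, 0.1314, 0.1521, 0.1391, 0.1840, 0.1817], E[r] = 2.3774, γ^t·E[r] = 0.815448, running G = 5.788708
t=4: π = [0.2121, 0.1315, 0.1518, 0.1393, 0.1846, 0.1807], E[r] = 2.3796, γ^t·E[r] = 0.571340, running G = 6.360048
t=5: π = [0.2123, 0.1316, 0.1517, 0.1393, 0.1847, 0.1804], E[r] = 2.3798, γ^t·E[r] = 0.399970, running G = 6.760018
t=6: π = [0.2123, 0.1316, 0.1517, 0.1393, 0.1847, 0.1804], E[r] = 2.3799, γ^t·E[r] = 0.279992, running G = 7.040009
t=7: π = [0.2124, 0.1316, 0.1517, 0.1393, 0.1847, 0.1803], E[r] = 2.3799, γ^t·E[r] = 0.195996, running G = 7.236005
t=8: π = [0.2124, 0.1316, 0.1517, 0.1393, 0.1847, 0.1803], E[r] = 2.3799, γ^t·E[r] = 0.137197, running G = 7.373203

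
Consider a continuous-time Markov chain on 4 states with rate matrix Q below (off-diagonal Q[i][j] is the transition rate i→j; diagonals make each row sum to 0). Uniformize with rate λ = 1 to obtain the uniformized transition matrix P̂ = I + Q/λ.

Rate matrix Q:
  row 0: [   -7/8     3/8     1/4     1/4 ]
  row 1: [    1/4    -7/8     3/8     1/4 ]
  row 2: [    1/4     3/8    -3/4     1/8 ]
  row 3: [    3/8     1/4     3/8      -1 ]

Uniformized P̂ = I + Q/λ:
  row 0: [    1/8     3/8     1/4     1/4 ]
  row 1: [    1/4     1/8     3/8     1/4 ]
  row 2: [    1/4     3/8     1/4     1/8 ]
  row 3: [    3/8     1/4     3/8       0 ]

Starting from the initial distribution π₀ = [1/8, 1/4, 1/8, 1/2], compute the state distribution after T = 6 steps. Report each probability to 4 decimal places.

t=0: π = [0.1250, 0.2500, 0.1250, 0.5000]
t=1: π = [0.2969, 0.2500, 0.3438, 0.1094]
t=2: π = [0.2266, 0.2988, 0.2949, 0.1797]
t=3: π = [0.2441, 0.2778, 0.3098, 0.1682]
t=4: π = [0.2405, 0.2845, 0.3058, 0.1692]
t=5: π = [0.2411, 0.2827, 0.3067, 0.1695]
t=6: π = [0.2410, 0.2831, 0.3065, 0.1693]

π = [0.2410, 0.2831, 0.3065, 0.1693]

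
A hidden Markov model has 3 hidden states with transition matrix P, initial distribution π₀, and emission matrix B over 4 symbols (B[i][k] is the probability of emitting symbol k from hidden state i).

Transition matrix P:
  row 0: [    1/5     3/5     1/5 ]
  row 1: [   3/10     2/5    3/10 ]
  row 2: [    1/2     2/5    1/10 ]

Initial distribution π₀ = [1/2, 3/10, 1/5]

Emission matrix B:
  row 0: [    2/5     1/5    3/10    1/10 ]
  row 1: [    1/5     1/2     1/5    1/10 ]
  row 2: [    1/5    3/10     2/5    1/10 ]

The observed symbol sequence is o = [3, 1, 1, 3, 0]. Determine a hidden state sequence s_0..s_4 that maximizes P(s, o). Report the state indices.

t=0: δ = [5.000e-02, 3.000e-02, 2.000e-02]  (obs o_0=3)
t=1: δ = [2.000e-03, 1.500e-02, 3.000e-03]  ψ = [0, 0, 0]  (obs o_1=1)
t=2: δ = [9.000e-04, 3.000e-03, 1.350e-03]  ψ = [1, 1, 1]  (obs o_2=1)
t=3: δ = [9.000e-05, 1.200e-04, 9.000e-05]  ψ = [1, 1, 1]  (obs o_3=3)
t=4: δ = [1.800e-05, 1.080e-05, 7.200e-06]  ψ = [2, 0, 1]  (obs o_4=0)
backtrack: best end state = 0; path = [0, 1, 1, 2, 0]

path = [0, 1, 1, 2, 0]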